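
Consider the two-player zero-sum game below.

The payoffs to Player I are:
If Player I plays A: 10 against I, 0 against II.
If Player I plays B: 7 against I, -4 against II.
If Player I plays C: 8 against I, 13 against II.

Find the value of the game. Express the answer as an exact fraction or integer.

Row B is strictly dominated by row A, so Player I never plays it.
The remaining 2×2 game on (A, C) × (I, II) has no saddle point. Let Player I play A with probability p; indifference gives 10p + 8(1−p) = 13(1−p), so p = 1/3.
Similarly Player II's optimal q on I is 13/15, and the value is 10·(13/15) + (0)·(2/15) = 26/3.

26/3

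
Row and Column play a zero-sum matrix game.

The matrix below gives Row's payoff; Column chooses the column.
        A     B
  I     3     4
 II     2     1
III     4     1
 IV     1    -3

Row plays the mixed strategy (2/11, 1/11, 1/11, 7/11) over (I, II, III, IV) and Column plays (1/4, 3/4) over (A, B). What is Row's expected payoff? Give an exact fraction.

Against (1/4, 3/4), each row's expected payoff is I: 15/4; II: 5/4; III: 7/4; IV: -2.
Taking the (2/11, 1/11, 1/11, 7/11)-weighted average: (2/11)·(15/4) + (1/11)·(5/4) + (1/11)·(7/4) + (7/11)·(-2) = -7/22.

-7/22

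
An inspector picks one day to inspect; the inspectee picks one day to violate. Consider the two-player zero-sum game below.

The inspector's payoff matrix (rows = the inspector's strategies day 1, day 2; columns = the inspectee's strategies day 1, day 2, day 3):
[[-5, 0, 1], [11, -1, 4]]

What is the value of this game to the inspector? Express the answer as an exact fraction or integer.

-5/17

Column day 3 is strictly dominated by day 2 for the inspectee (it gives the inspector more in every row).
The remaining 2×2 game on (day 1, day 2) × (day 1, day 2) has no saddle point. Let the inspector play day 1 with probability p; indifference gives −5p + 11(1−p) = −(1−p), so p = 12/17.
Similarly the inspectee's optimal q on day 1 is 1/17, and the value is -5·(1/17) + (0)·(16/17) = -5/17.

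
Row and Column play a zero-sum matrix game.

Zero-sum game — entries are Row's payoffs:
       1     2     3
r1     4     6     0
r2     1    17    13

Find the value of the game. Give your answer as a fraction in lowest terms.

Column 2 is strictly dominated by 3 for Column (it gives Row more in every row).
The remaining 2×2 game on (r1, r2) × (1, 3) has no saddle point. Let Row play r1 with probability p; indifference gives 4p + (1−p) = 13(1−p), so p = 3/4.
Similarly Column's optimal q on 1 is 13/16, and the value is 4·(13/16) + (0)·(3/16) = 13/4.

13/4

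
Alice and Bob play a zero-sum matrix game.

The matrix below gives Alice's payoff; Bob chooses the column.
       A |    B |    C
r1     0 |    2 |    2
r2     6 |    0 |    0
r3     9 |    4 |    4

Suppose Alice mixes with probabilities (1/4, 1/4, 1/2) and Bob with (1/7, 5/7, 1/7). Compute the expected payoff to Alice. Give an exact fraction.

Against (1/7, 5/7, 1/7), each row's expected payoff is r1: 12/7; r2: 6/7; r3: 33/7.
Taking the (1/4, 1/4, 1/2)-weighted average: (1/4)·(12/7) + (1/4)·(6/7) + (1/2)·(33/7) = 3.

3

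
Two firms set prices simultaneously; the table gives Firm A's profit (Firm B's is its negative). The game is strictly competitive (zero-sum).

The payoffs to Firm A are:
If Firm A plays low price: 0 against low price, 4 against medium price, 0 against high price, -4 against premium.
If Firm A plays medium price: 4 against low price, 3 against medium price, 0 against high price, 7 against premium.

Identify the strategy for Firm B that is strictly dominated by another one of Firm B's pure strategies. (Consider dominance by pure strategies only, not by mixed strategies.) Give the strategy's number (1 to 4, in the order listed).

Firm B prefers columns that give Firm A less. Compare medium price with high price: 0 < 4, 0 < 3.
So high price strictly dominates medium price for Firm B; medium price is strictly dominated.

2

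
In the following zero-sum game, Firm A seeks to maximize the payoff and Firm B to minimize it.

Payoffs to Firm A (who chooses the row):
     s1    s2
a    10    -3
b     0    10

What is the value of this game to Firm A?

100/23

Row minima are -3 and 0, so Firm A's maximin is 0; column maxima are 10 and 10, so Firm B's minimax is 10. These differ, so the equilibrium is in mixed strategies.
Let Firm A play a with probability p. Firm B is indifferent when 10p = −3p + 10(1−p), giving p = 10/23.
Let Firm B play s1 with probability q. Firm A is indifferent when 10q − 3(1−q) = 10(1−q), giving q = 13/23.
The value is 10·(13/23) + (-3)·(10/23) = 100/23.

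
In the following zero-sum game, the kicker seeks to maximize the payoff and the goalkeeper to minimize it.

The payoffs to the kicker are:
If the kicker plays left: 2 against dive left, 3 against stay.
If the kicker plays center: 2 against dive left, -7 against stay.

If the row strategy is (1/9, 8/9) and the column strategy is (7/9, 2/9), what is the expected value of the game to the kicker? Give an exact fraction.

Against (7/9, 2/9), each row's expected payoff is left: 20/9; center: 0.
Taking the (1/9, 8/9)-weighted average: (1/9)·(20/9) + (8/9)·(0) = 20/81.

20/81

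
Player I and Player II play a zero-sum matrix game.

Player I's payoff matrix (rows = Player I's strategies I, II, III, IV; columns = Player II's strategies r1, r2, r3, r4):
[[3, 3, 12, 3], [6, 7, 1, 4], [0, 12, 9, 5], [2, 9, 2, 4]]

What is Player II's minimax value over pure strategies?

5

The worst case (largest entry) in each column is r1: 6, r2: 12, r3: 12, r4: 5.
The best (smallest) of these is 5.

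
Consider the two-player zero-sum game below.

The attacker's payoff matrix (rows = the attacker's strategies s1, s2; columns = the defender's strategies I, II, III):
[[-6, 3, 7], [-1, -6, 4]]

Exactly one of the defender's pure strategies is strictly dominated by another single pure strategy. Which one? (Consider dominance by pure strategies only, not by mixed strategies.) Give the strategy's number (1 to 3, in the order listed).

The defender prefers columns that give the attacker less. Compare III with I: -6 < 7, -1 < 4.
So I strictly dominates III for the defender; III is strictly dominated.

3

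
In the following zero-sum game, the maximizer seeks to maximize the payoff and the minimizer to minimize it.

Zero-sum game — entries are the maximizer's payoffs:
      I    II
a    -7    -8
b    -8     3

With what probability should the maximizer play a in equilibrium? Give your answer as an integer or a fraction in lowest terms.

11/12

Row minima are -8 and -8, so the maximizer's maximin is -8; column maxima are -7 and 3, so the minimizer's minimax is -7. These differ, so the equilibrium is in mixed strategies.
Let the maximizer play a with probability p. The minimizer is indifferent when −7p − 8(1−p) = −8p + 3(1−p), giving p = 11/12.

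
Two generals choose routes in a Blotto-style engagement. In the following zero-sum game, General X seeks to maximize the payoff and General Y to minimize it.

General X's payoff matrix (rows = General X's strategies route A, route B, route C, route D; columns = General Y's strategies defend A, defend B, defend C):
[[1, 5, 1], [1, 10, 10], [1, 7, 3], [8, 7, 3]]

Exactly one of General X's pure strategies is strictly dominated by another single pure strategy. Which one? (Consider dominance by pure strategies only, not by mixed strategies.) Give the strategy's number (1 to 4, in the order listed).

Compare route A with route D: 8 > 1, 7 > 5, 3 > 1.
So route D strictly dominates route A for General X; route A is strictly dominated.

1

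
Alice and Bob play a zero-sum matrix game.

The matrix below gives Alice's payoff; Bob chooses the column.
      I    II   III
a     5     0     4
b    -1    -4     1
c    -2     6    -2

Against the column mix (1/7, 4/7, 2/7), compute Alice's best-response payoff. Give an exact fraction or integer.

18/7

a: (5)·(1/7) + (0)·(4/7) + (4)·(2/7) = 13/7.
b: (-1)·(1/7) + (-4)·(4/7) + (1)·(2/7) = -15/7.
c: (-2)·(1/7) + (6)·(4/7) + (-2)·(2/7) = 18/7.
The best pure response is c with expected payoff 18/7.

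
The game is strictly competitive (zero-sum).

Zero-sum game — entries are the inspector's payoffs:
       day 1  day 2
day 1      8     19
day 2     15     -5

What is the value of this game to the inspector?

Row minima are 8 and -5, so the inspector's maximin is 8; column maxima are 15 and 19, so the inspectee's minimax is 15. These differ, so the equilibrium is in mixed strategies.
Let the inspector play day 1 with probability p. The inspectee is indifferent when 8p + 15(1−p) = 19p − 5(1−p), giving p = 20/31.
Let the inspectee play day 1 with probability q. The inspector is indifferent when 8q + 19(1−q) = 15q − 5(1−q), giving q = 24/31.
The value is 8·(24/31) + (19)·(7/31) = 325/31.

325/31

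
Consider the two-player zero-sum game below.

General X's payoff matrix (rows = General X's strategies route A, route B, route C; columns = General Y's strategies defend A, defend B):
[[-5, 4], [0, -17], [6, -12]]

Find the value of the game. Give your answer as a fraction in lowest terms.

Row route B is strictly dominated by row route C, so General X never plays it.
The remaining 2×2 game on (route A, route C) × (defend A, defend B) has no saddle point. Let General X play route A with probability p; indifference gives −5p + 6(1−p) = 4p − 12(1−p), so p = 2/3.
Similarly General Y's optimal q on defend A is 16/27, and the value is -5·(16/27) + (4)·(11/27) = -4/3.

-4/3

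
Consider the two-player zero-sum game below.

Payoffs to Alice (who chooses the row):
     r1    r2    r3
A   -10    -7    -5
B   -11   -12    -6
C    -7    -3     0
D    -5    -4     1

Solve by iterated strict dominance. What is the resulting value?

Column r3 is strictly dominated by r1 for Bob (-10<-5, -11<-6, -7<0, -5<1); eliminate r3.
Row A is strictly dominated by row C (-7>-10, -3>-7); eliminate A.
Row B is strictly dominated by row C (-7>-11, -3>-12); eliminate B.
Column r2 is strictly dominated by r1 for Bob (-7<-3, -5<-4); eliminate r2.
Row C is strictly dominated by row D (-5>-7); eliminate C.
Only (D, r1) remains, with payoff -5.

-5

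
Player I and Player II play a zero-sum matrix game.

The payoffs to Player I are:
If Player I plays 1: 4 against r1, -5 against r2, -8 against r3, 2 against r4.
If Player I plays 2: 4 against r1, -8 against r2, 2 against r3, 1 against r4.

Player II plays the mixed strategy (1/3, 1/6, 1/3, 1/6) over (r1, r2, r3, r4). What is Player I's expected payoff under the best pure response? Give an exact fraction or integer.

5/6

1: (4)·(1/3) + (-5)·(1/6) + (-8)·(1/3) + (2)·(1/6) = -11/6.
2: (4)·(1/3) + (-8)·(1/6) + (2)·(1/3) + (1)·(1/6) = 5/6.
The best pure response is 2 with expected payoff 5/6.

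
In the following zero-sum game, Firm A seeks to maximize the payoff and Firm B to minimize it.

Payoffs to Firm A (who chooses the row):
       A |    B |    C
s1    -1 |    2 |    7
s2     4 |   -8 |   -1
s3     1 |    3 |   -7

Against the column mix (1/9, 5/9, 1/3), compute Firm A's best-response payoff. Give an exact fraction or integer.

s1: (-1)·(1/9) + (2)·(5/9) + (7)·(1/3) = 10/3.
s2: (4)·(1/9) + (-8)·(5/9) + (-1)·(1/3) = -13/3.
s3: (1)·(1/9) + (3)·(5/9) + (-7)·(1/3) = -5/9.
The best pure response is s1 with expected payoff 10/3.

10/3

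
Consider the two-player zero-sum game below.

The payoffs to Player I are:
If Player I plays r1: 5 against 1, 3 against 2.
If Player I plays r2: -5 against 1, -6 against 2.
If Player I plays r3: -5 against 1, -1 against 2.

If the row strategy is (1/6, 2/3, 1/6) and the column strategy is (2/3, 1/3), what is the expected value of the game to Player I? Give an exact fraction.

-31/9

Against (2/3, 1/3), each row's expected payoff is r1: 13/3; r2: -16/3; r3: -11/3.
Taking the (1/6, 2/3, 1/6)-weighted average: (1/6)·(13/3) + (2/3)·(-16/3) + (1/6)·(-11/3) = -31/9.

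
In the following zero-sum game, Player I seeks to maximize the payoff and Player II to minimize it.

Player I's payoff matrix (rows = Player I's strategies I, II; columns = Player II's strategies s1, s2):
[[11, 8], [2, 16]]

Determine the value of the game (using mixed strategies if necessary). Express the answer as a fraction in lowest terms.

Row minima are 8 and 2, so Player I's maximin is 8; column maxima are 11 and 16, so Player II's minimax is 11. These differ, so the equilibrium is in mixed strategies.
Let Player I play I with probability p. Player II is indifferent when 11p + 2(1−p) = 8p + 16(1−p), giving p = 14/17.
Let Player II play s1 with probability q. Player I is indifferent when 11q + 8(1−q) = 2q + 16(1−q), giving q = 8/17.
The value is 11·(8/17) + (8)·(9/17) = 160/17.

160/17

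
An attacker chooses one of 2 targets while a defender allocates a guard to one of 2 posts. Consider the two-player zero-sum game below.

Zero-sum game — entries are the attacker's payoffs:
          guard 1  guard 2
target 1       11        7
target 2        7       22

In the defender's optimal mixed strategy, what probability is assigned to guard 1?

Row minima are 7 and 7, so the attacker's maximin is 7; column maxima are 11 and 22, so the defender's minimax is 11. These differ, so the equilibrium is in mixed strategies.
Let the defender play guard 1 with probability q. The attacker is indifferent when 11q + 7(1−q) = 7q + 22(1−q), giving q = 15/19.

15/19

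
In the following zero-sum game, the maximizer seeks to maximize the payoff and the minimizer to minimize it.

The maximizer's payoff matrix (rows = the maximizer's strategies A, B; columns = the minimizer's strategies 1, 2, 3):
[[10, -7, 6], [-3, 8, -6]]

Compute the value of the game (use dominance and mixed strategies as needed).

2/9

Column 1 is strictly dominated by 3 for the minimizer (it gives the maximizer more in every row).
The remaining 2×2 game on (A, B) × (2, 3) has no saddle point. Let the maximizer play A with probability p; indifference gives −7p + 8(1−p) = 6p − 6(1−p), so p = 14/27.
Similarly the minimizer's optimal q on 2 is 4/9, and the value is -7·(4/9) + (6)·(5/9) = 2/9.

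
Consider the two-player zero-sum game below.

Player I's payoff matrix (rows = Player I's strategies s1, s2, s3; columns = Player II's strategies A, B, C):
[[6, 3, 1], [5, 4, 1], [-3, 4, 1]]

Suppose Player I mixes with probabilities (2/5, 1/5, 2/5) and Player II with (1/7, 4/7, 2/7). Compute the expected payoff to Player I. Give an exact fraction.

93/35

Against (1/7, 4/7, 2/7), each row's expected payoff is s1: 20/7; s2: 23/7; s3: 15/7.
Taking the (2/5, 1/5, 2/5)-weighted average: (2/5)·(20/7) + (1/5)·(23/7) + (2/5)·(15/7) = 93/35.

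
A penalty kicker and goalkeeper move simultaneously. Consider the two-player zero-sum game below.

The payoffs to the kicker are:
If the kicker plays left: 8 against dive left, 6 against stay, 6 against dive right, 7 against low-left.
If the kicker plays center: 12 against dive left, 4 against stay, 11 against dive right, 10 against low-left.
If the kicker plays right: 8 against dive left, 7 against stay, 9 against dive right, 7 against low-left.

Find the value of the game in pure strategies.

7

Row minima: 6, 4, 7 → the kicker's maximin is 7.
Column maxima: 12, 7, 11, 10 → the goalkeeper's minimax is 7.
They coincide at (right, stay), so the value is 7.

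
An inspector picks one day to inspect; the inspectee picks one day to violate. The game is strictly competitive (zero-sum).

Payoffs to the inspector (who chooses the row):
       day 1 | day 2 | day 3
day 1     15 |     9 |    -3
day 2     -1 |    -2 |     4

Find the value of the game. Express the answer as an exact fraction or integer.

5/3

Column day 1 is strictly dominated by day 2 for the inspectee (it gives the inspector more in every row).
The remaining 2×2 game on (day 1, day 2) × (day 2, day 3) has no saddle point. Let the inspector play day 1 with probability p; indifference gives 9p − 2(1−p) = −3p + 4(1−p), so p = 1/3.
Similarly the inspectee's optimal q on day 2 is 7/18, and the value is 9·(7/18) + (-3)·(11/18) = 5/3.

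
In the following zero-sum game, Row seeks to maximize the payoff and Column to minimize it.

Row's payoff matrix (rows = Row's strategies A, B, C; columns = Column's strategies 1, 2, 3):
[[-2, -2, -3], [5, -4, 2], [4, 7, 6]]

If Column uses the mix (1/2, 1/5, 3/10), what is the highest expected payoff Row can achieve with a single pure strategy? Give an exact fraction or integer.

26/5

A: (-2)·(1/2) + (-2)·(1/5) + (-3)·(3/10) = -23/10.
B: (5)·(1/2) + (-4)·(1/5) + (2)·(3/10) = 23/10.
C: (4)·(1/2) + (7)·(1/5) + (6)·(3/10) = 26/5.
The best pure response is C with expected payoff 26/5.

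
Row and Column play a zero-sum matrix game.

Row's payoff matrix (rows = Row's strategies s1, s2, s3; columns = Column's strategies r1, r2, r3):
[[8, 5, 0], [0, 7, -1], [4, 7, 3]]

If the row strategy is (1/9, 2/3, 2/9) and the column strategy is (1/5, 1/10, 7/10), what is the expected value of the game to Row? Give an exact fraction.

Against (1/5, 1/10, 7/10), each row's expected payoff is s1: 21/10; s2: 0; s3: 18/5.
Taking the (1/9, 2/3, 2/9)-weighted average: (1/9)·(21/10) + (2/3)·(0) + (2/9)·(18/5) = 31/30.

31/30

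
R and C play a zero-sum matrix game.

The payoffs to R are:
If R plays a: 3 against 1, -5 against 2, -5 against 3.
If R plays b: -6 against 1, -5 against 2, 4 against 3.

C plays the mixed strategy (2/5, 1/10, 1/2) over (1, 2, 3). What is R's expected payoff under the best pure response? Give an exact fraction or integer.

-9/10

a: (3)·(2/5) + (-5)·(1/10) + (-5)·(1/2) = -9/5.
b: (-6)·(2/5) + (-5)·(1/10) + (4)·(1/2) = -9/10.
The best pure response is b with expected payoff -9/10.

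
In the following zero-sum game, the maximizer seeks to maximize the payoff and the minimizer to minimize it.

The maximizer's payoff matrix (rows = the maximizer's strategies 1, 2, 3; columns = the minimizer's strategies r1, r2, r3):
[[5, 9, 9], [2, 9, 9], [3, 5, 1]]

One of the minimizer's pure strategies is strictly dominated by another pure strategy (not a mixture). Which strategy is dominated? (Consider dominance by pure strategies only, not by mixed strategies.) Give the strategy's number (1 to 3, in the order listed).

The minimizer prefers columns that give the maximizer less. Compare r2 with r1: 5 < 9, 2 < 9, 3 < 5.
So r1 strictly dominates r2 for the minimizer; r2 is strictly dominated.

2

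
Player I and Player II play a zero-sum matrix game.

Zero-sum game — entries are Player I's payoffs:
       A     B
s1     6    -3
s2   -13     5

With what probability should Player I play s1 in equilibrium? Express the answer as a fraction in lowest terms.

2/3

Row minima are -3 and -13, so Player I's maximin is -3; column maxima are 6 and 5, so Player II's minimax is 5. These differ, so the equilibrium is in mixed strategies.
Let Player I play s1 with probability p. Player II is indifferent when 6p − 13(1−p) = −3p + 5(1−p), giving p = 2/3.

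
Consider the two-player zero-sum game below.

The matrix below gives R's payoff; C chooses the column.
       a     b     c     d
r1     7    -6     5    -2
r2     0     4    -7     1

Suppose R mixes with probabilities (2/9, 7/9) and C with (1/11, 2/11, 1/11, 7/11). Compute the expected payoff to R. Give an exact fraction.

28/99

Against (1/11, 2/11, 1/11, 7/11), each row's expected payoff is r1: -14/11; r2: 8/11.
Taking the (2/9, 7/9)-weighted average: (2/9)·(-14/11) + (7/9)·(8/11) = 28/99.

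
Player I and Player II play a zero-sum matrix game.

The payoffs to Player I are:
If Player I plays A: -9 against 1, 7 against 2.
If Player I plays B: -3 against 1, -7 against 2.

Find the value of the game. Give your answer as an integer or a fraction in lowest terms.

-21/5

Row minima are -9 and -7, so Player I's maximin is -7; column maxima are -3 and 7, so Player II's minimax is -3. These differ, so the equilibrium is in mixed strategies.
Let Player I play A with probability p. Player II is indifferent when −9p − 3(1−p) = 7p − 7(1−p), giving p = 1/5.
Let Player II play 1 with probability q. Player I is indifferent when −9q + 7(1−q) = −3q − 7(1−q), giving q = 7/10.
The value is -9·(7/10) + (7)·(3/10) = -21/5.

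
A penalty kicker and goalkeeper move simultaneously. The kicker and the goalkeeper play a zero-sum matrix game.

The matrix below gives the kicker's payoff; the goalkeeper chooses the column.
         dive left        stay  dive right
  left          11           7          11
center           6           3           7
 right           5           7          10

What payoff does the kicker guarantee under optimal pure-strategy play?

Row minima: 7, 3, 5 → the kicker's maximin is 7.
Column maxima: 11, 7, 11 → the goalkeeper's minimax is 7.
They coincide at (left, stay), so the value is 7.

7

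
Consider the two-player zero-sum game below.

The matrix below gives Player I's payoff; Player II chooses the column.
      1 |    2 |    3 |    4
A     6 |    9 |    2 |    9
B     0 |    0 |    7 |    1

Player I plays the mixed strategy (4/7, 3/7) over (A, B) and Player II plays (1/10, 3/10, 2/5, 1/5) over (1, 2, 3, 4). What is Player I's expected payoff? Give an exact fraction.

Against (1/10, 3/10, 2/5, 1/5), each row's expected payoff is A: 59/10; B: 3.
Taking the (4/7, 3/7)-weighted average: (4/7)·(59/10) + (3/7)·(3) = 163/35.

163/35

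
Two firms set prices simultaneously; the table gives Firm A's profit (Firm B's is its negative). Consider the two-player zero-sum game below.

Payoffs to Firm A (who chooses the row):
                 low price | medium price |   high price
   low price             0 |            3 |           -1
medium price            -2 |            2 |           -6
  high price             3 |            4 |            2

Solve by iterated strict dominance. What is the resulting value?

Column low price is strictly dominated by high price for Firm B (-1<0, -6<-2, 2<3); eliminate low price.
Row medium price is strictly dominated by row low price (3>2, -1>-6); eliminate medium price.
Column medium price is strictly dominated by high price for Firm B (-1<3, 2<4); eliminate medium price.
Row low price is strictly dominated by row high price (2>-1); eliminate low price.
Only (high price, high price) remains, with payoff 2.

2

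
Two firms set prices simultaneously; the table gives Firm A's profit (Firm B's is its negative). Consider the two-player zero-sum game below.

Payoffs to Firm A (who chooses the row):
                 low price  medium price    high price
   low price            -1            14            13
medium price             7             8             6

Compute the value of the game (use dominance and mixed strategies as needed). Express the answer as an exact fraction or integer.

97/15

Column medium price is strictly dominated by high price for Firm B (it gives Firm A more in every row).
The remaining 2×2 game on (low price, medium price) × (low price, high price) has no saddle point. Let Firm A play low price with probability p; indifference gives −p + 7(1−p) = 13p + 6(1−p), so p = 1/15.
Similarly Firm B's optimal q on low price is 7/15, and the value is -1·(7/15) + (13)·(8/15) = 97/15.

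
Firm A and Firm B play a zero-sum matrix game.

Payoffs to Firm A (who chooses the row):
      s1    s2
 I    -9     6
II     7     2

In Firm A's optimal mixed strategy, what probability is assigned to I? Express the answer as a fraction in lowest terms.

1/4

Row minima are -9 and 2, so Firm A's maximin is 2; column maxima are 7 and 6, so Firm B's minimax is 6. These differ, so the equilibrium is in mixed strategies.
Let Firm A play I with probability p. Firm B is indifferent when −9p + 7(1−p) = 6p + 2(1−p), giving p = 1/4.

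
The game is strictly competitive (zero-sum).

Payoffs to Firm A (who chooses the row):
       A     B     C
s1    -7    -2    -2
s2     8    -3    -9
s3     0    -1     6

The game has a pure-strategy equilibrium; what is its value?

-1

Row minima: -7, -9, -1 → Firm A's maximin is -1.
Column maxima: 8, -1, 6 → Firm B's minimax is -1.
They coincide at (s3, B), so the value is -1.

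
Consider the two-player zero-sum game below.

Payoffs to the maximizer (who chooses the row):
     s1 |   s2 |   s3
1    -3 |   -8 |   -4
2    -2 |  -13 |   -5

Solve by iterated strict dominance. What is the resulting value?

Column s3 is strictly dominated by s2 for the minimizer (-8<-4, -13<-5); eliminate s3.
Column s1 is strictly dominated by s2 for the minimizer (-8<-3, -13<-2); eliminate s1.
Row 2 is strictly dominated by row 1 (-8>-13); eliminate 2.
Only (1, s2) remains, with payoff -8.

-8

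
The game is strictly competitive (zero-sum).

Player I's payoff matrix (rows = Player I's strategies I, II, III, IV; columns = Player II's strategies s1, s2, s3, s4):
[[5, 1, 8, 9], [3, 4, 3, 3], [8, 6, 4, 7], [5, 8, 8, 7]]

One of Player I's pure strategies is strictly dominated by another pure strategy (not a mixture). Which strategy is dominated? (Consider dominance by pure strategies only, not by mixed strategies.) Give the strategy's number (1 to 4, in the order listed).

2

Compare II with III: 8 > 3, 6 > 4, 4 > 3, 7 > 3.
So III strictly dominates II for Player I; II is strictly dominated.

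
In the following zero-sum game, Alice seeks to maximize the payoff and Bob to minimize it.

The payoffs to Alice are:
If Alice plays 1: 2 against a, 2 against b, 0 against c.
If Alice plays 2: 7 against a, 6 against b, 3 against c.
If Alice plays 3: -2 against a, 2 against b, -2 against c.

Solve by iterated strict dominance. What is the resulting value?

Column b is strictly dominated by c for Bob (0<2, 3<6, -2<2); eliminate b.
Row 3 is strictly dominated by row 1 (2>-2, 0>-2); eliminate 3.
Column a is strictly dominated by c for Bob (0<2, 3<7); eliminate a.
Row 1 is strictly dominated by row 2 (3>0); eliminate 1.
Only (2, c) remains, with payoff 3.

3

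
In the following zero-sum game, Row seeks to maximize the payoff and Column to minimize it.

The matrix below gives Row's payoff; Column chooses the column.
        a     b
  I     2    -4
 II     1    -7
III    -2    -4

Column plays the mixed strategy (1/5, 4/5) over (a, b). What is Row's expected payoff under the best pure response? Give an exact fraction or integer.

-14/5

I: (2)·(1/5) + (-4)·(4/5) = -14/5.
II: (1)·(1/5) + (-7)·(4/5) = -27/5.
III: (-2)·(1/5) + (-4)·(4/5) = -18/5.
The best pure response is I with expected payoff -14/5.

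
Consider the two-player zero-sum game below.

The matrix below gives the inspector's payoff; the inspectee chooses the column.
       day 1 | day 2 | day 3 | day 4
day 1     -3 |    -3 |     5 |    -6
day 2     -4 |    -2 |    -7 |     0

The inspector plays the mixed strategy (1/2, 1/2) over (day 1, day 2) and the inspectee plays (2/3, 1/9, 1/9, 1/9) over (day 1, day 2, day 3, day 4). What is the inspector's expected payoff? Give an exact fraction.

Against (2/3, 1/9, 1/9, 1/9), each row's expected payoff is day 1: -22/9; day 2: -11/3.
Taking the (1/2, 1/2)-weighted average: (1/2)·(-22/9) + (1/2)·(-11/3) = -55/18.

-55/18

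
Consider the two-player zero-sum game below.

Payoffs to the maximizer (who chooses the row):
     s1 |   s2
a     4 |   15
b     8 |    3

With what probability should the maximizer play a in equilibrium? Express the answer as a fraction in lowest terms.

Row minima are 4 and 3, so the maximizer's maximin is 4; column maxima are 8 and 15, so the minimizer's minimax is 8. These differ, so the equilibrium is in mixed strategies.
Let the maximizer play a with probability p. The minimizer is indifferent when 4p + 8(1−p) = 15p + 3(1−p), giving p = 5/16.

5/16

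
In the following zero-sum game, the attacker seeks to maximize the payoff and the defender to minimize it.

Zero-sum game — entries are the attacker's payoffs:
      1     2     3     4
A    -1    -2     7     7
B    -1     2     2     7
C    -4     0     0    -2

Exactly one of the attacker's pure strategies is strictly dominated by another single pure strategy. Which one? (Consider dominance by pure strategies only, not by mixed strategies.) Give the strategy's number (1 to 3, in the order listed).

Compare C with B: -1 > -4, 2 > 0, 2 > 0, 7 > -2.
So B strictly dominates C for the attacker; C is strictly dominated.

3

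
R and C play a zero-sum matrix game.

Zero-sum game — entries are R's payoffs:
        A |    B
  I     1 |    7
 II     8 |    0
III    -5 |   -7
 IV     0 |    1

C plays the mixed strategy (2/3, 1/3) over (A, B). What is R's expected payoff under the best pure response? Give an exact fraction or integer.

16/3

I: (1)·(2/3) + (7)·(1/3) = 3.
II: (8)·(2/3) + (0)·(1/3) = 16/3.
III: (-5)·(2/3) + (-7)·(1/3) = -17/3.
IV: (0)·(2/3) + (1)·(1/3) = 1/3.
The best pure response is II with expected payoff 16/3.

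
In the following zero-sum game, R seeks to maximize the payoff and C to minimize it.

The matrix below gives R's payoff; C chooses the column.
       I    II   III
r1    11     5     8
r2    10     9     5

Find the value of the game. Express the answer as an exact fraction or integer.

47/7

Column I is strictly dominated by II for C (it gives R more in every row).
The remaining 2×2 game on (r1, r2) × (II, III) has no saddle point. Let R play r1 with probability p; indifference gives 5p + 9(1−p) = 8p + 5(1−p), so p = 4/7.
Similarly C's optimal q on II is 3/7, and the value is 5·(3/7) + (8)·(4/7) = 47/7.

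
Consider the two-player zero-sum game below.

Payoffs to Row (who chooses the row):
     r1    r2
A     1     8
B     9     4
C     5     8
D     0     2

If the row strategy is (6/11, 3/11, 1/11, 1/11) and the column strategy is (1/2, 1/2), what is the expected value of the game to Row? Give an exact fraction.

54/11

Against (1/2, 1/2), each row's expected payoff is A: 9/2; B: 13/2; C: 13/2; D: 1.
Taking the (6/11, 3/11, 1/11, 1/11)-weighted average: (6/11)·(9/2) + (3/11)·(13/2) + (1/11)·(13/2) + (1/11)·(1) = 54/11.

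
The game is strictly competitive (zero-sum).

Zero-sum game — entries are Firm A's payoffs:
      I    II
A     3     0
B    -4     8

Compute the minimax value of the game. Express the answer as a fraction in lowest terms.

8/5

Row minima are 0 and -4, so Firm A's maximin is 0; column maxima are 3 and 8, so Firm B's minimax is 3. These differ, so the equilibrium is in mixed strategies.
Let Firm A play A with probability p. Firm B is indifferent when 3p − 4(1−p) = 8(1−p), giving p = 4/5.
Let Firm B play I with probability q. Firm A is indifferent when 3q = −4q + 8(1−q), giving q = 8/15.
The value is 3·(8/15) + (0)·(7/15) = 8/5.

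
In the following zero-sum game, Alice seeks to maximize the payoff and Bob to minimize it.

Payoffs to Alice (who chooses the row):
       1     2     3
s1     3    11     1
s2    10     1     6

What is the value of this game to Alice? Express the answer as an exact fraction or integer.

13/3

Column 1 is strictly dominated by 3 for Bob (it gives Alice more in every row).
The remaining 2×2 game on (s1, s2) × (2, 3) has no saddle point. Let Alice play s1 with probability p; indifference gives 11p + (1−p) = p + 6(1−p), so p = 1/3.
Similarly Bob's optimal q on 2 is 1/3, and the value is 11·(1/3) + (1)·(2/3) = 13/3.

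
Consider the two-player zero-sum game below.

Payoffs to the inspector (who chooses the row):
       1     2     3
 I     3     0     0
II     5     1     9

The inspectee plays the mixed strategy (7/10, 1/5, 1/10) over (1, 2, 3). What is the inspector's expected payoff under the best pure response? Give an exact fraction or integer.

23/5

I: (3)·(7/10) + (0)·(1/5) + (0)·(1/10) = 21/10.
II: (5)·(7/10) + (1)·(1/5) + (9)·(1/10) = 23/5.
The best pure response is II with expected payoff 23/5.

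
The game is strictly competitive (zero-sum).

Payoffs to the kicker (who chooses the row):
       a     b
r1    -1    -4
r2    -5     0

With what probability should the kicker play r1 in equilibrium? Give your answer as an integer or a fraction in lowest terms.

5/8

Row minima are -4 and -5, so the kicker's maximin is -4; column maxima are -1 and 0, so the goalkeeper's minimax is -1. These differ, so the equilibrium is in mixed strategies.
Let the kicker play r1 with probability p. The goalkeeper is indifferent when −p − 5(1−p) = −4p, giving p = 5/8.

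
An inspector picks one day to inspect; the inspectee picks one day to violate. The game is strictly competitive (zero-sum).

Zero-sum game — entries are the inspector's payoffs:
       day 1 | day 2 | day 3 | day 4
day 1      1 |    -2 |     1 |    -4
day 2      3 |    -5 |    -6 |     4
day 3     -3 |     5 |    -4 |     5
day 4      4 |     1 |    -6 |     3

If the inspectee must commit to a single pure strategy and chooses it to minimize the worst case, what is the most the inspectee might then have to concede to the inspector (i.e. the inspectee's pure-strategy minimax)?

The worst case (largest entry) in each column is day 1: 4, day 2: 5, day 3: 1, day 4: 5.
The best (smallest) of these is 1.

1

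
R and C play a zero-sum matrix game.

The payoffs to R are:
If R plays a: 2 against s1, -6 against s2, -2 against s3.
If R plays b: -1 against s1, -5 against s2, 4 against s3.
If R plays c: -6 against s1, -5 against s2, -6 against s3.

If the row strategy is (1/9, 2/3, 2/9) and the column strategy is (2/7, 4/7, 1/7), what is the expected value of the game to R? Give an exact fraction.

-206/63

Against (2/7, 4/7, 1/7), each row's expected payoff is a: -22/7; b: -18/7; c: -38/7.
Taking the (1/9, 2/3, 2/9)-weighted average: (1/9)·(-22/7) + (2/3)·(-18/7) + (2/9)·(-38/7) = -206/63.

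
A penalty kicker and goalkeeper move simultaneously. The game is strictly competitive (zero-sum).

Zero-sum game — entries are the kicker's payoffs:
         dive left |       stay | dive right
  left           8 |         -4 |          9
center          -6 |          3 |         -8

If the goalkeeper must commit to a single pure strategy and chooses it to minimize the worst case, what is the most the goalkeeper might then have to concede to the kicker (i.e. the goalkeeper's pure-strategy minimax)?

3

The worst case (largest entry) in each column is dive left: 8, stay: 3, dive right: 9.
The best (smallest) of these is 3.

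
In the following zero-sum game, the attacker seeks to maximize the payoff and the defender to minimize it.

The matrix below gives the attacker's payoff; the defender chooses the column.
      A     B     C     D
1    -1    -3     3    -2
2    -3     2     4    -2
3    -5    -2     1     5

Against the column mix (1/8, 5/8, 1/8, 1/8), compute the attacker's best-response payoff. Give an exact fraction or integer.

1: (-1)·(1/8) + (-3)·(5/8) + (3)·(1/8) + (-2)·(1/8) = -15/8.
2: (-3)·(1/8) + (2)·(5/8) + (4)·(1/8) + (-2)·(1/8) = 9/8.
3: (-5)·(1/8) + (-2)·(5/8) + (1)·(1/8) + (5)·(1/8) = -9/8.
The best pure response is 2 with expected payoff 9/8.

9/8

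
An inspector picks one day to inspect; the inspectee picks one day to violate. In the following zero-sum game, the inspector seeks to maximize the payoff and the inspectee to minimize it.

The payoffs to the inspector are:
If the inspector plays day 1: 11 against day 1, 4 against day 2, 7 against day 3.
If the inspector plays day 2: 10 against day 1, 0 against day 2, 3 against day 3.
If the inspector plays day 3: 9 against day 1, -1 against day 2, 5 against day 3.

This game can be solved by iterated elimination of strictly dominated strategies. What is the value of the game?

4

Column day 3 is strictly dominated by day 2 for the inspectee (4<7, 0<3, -1<5); eliminate day 3.
Column day 1 is strictly dominated by day 2 for the inspectee (4<11, 0<10, -1<9); eliminate day 1.
Row day 2 is strictly dominated by row day 1 (4>0); eliminate day 2.
Row day 3 is strictly dominated by row day 1 (4>-1); eliminate day 3.
Only (day 1, day 2) remains, with payoff 4.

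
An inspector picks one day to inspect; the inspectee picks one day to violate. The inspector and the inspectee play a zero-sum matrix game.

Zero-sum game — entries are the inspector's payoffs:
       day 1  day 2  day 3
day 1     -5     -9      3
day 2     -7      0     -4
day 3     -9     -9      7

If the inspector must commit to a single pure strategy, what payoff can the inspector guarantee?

The worst-case payoff for each row is day 1: -9, day 2: -7, day 3: -9.
The best of these is -7.

-7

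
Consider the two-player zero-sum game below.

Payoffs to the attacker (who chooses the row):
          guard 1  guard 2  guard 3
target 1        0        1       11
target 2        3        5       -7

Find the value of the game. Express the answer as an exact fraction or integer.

Column guard 2 is strictly dominated by guard 1 for the defender (it gives the attacker more in every row).
The remaining 2×2 game on (target 1, target 2) × (guard 1, guard 3) has no saddle point. Let the attacker play target 1 with probability p; indifference gives 3(1−p) = 11p − 7(1−p), so p = 10/21.
Similarly the defender's optimal q on guard 1 is 6/7, and the value is 0·(6/7) + (11)·(1/7) = 11/7.

11/7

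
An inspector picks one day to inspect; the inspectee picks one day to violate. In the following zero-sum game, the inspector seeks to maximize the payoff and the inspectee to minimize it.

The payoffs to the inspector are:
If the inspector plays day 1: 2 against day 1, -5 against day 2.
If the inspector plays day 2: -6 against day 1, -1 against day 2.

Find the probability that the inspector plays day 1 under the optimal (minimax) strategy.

5/12

Row minima are -5 and -6, so the inspector's maximin is -5; column maxima are 2 and -1, so the inspectee's minimax is -1. These differ, so the equilibrium is in mixed strategies.
Let the inspector play day 1 with probability p. The inspectee is indifferent when 2p − 6(1−p) = −5p − (1−p), giving p = 5/12.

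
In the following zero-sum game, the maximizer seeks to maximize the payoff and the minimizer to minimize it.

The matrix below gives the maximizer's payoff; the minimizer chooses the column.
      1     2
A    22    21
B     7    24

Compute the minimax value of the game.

127/6

Row minima are 21 and 7, so the maximizer's maximin is 21; column maxima are 22 and 24, so the minimizer's minimax is 22. These differ, so the equilibrium is in mixed strategies.
Let the maximizer play A with probability p. The minimizer is indifferent when 22p + 7(1−p) = 21p + 24(1−p), giving p = 17/18.
Let the minimizer play 1 with probability q. The maximizer is indifferent when 22q + 21(1−q) = 7q + 24(1−q), giving q = 1/6.
The value is 22·(1/6) + (21)·(5/6) = 127/6.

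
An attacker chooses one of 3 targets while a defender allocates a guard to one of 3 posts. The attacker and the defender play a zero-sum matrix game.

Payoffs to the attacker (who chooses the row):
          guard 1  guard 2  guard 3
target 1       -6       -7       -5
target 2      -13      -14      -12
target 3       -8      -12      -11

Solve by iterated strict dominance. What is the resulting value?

-7

Row target 3 is strictly dominated by row target 1 (-6>-8, -7>-12, -5>-11); eliminate target 3.
Row target 2 is strictly dominated by row target 1 (-6>-13, -7>-14, -5>-12); eliminate target 2.
Column guard 3 is strictly dominated by guard 1 for the defender (-6<-5); eliminate guard 3.
Column guard 1 is strictly dominated by guard 2 for the defender (-7<-6); eliminate guard 1.
Only (target 1, guard 2) remains, with payoff -7.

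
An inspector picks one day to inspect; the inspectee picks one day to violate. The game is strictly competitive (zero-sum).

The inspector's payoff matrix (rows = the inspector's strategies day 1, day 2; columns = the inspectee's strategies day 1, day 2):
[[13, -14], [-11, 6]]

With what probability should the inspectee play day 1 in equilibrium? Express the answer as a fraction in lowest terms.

Row minima are -14 and -11, so the inspector's maximin is -11; column maxima are 13 and 6, so the inspectee's minimax is 6. These differ, so the equilibrium is in mixed strategies.
Let the inspectee play day 1 with probability q. The inspector is indifferent when 13q − 14(1−q) = −11q + 6(1−q), giving q = 5/11.

5/11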